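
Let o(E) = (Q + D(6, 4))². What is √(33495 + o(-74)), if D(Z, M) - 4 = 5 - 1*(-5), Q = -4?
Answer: √33595 ≈ 183.29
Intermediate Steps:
D(Z, M) = 14 (D(Z, M) = 4 + (5 - 1*(-5)) = 4 + (5 + 5) = 4 + 10 = 14)
o(E) = 100 (o(E) = (-4 + 14)² = 10² = 100)
√(33495 + o(-74)) = √(33495 + 100) = √33595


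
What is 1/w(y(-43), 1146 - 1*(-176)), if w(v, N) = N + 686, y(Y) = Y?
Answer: 1/2008 ≈ 0.00049801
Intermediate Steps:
w(v, N) = 686 + N
1/w(y(-43), 1146 - 1*(-176)) = 1/(686 + (1146 - 1*(-176))) = 1/(686 + (1146 + 176)) = 1/(686 + 1322) = 1/2008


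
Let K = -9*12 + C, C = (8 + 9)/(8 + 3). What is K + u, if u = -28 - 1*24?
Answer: -1743/11 ≈ -158.45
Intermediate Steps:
C = 17/11 ≈ 1.5455
u = -52 (u = -28 - 24 = -52)
K = -1171/11 (K = -9*12 + 17/11 = -108 + 17/11 = -1171/11 ≈ -106.45)
K + u = -1171/11 - 52 = -1743/11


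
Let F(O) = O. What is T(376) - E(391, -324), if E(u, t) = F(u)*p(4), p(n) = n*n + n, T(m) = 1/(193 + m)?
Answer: -4449579/569 ≈ -7820.0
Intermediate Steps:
p(n) = n + n² (p(n) = n² + n = n + n²)
E(u, t) = 20*u (E(u, t) = u*(4*(1 + 4)) = u*(4*5) = u*20 = 20*u)
T(376) - E(391, -324) = 1/(193 + 376) - 20*391 = 1/569 - 1*7820 = 1/569 - 7820 = -4449579/569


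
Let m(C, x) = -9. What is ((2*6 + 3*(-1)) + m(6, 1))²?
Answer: 0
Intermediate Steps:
((2*6 + 3*(-1)) + m(6, 1))² = ((2*6 + 3*(-1)) - 9)² = ((12 - 3) - 9)² = (9 - 9)² = 0² = 0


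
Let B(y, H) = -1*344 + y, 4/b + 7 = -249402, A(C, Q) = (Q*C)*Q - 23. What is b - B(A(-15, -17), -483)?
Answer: 1172721114/249409 ≈ 4702.0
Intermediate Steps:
A(C, Q) = -23 + C*Q**2 (A(C, Q) = (C*Q)*Q - 23 = C*Q**2 - 23 = -23 + C*Q**2)
b = -4/249409 (b = 4/(-7 - 249402) = 4/(-249409) = 4*(-1/249409) = -4/249409 ≈ -1.6038e-5)
B(y, H) = -344 + y
b - B(A(-15, -17), -483) = -4/249409 - (-344 + (-23 - 15*(-17)**2)) = -4/249409 - (-344 + (-23 - 15*289)) = -4/249409 - (-344 + (-23 - 4335)) = -4/249409 - (-344 - 4358) = -4/249409 - 1*(-4702) = -4/249409 + 4702 = 1172721114/249409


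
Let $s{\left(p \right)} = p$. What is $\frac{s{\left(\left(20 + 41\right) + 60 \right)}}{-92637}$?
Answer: $- \frac{121}{92637} \approx -0.0013062$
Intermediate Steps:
$\frac{s{\left(\left(20 + 41\right) + 60 \right)}}{-92637} = \frac{\left(20 + 41\right) + 60}{-92637} = \left(61 + 60\right) \left(- \frac{1}{92637}\right) = 121 \left(- \frac{1}{92637}\right) = - \frac{121}{92637}$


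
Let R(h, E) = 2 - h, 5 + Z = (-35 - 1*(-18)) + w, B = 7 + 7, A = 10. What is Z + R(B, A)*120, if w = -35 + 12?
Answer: -1485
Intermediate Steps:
w = -23
B = 14
Z = -45 (Z = -5 + ((-35 - 1*(-18)) - 23) = -5 + ((-35 + 18) - 23) = -5 + (-17 - 23) = -5 - 40 = -45)
Z + R(B, A)*120 = -45 + (2 - 1*14)*120 = -45 + (2 - 14)*120 = -45 - 12*120 = -45 - 1440 = -1485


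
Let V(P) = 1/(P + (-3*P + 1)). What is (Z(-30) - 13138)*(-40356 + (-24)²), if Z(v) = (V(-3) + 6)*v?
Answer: 3709723680/7 ≈ 5.2996e+8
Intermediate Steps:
V(P) = 1/(1 - 2*P) (V(P) = 1/(P + (1 - 3*P)) = 1/(1 - 2*P))
Z(v) = 43*v/7 (Z(v) = (-1/(-1 + 2*(-3)) + 6)*v = (-1/(-1 - 6) + 6)*v = (-1/(-7) + 6)*v = (-1*(-⅐) + 6)*v = (⅐ + 6)*v = 43*v/7)
(Z(-30) - 13138)*(-40356 + (-24)²) = ((43/7)*(-30) - 13138)*(-40356 + (-24)²) = (-1290/7 - 13138)*(-40356 + 576) = -93256/7*(-39780) = 3709723680/7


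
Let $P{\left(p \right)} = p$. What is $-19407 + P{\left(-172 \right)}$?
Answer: $-19579$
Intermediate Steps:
$-19407 + P{\left(-172 \right)} = -19407 - 172 = -19579$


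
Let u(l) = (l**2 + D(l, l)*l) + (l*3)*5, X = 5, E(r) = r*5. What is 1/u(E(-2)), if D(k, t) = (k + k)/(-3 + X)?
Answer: 1/50 ≈ 0.020000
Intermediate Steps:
E(r) = 5*r
D(k, t) = k (D(k, t) = (k + k)/(-3 + 5) = (2*k)/2 = (2*k)*(1/2) = k)
u(l) = 2*l**2 + 15*l (u(l) = (l**2 + l*l) + (l*3)*5 = (l**2 + l**2) + (3*l)*5 = 2*l**2 + 15*l)
1/u(E(-2)) = 1/((5*(-2))*(15 + 2*(5*(-2)))) = 1/(-10*(15 + 2*(-10))) = 1/(-10*(15 - 20)) = 1/(-10*(-5)) = 1/50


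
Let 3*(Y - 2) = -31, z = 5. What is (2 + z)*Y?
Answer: -175/3 ≈ -58.333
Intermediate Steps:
Y = -25/3 (Y = 2 + (⅓)*(-31) = 2 - 31/3 = -25/3 ≈ -8.3333)
(2 + z)*Y = (2 + 5)*(-25/3) = 7*(-25/3) = -175/3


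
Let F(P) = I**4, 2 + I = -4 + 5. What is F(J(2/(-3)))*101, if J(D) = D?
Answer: 101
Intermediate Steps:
I = -1 (I = -2 + (-4 + 5) = -2 + 1 = -1)
F(P) = 1 (F(P) = (-1)**4 = 1)
F(J(2/(-3)))*101 = 1*101 = 101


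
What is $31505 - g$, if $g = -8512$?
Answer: $40017$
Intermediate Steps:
$31505 - g = 31505 - -8512 = 31505 + 8512 = 40017$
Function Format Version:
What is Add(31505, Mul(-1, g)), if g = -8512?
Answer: 40017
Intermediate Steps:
Add(31505, Mul(-1, g)) = Add(31505, Mul(-1, -8512)) = Add(31505, 8512) = 40017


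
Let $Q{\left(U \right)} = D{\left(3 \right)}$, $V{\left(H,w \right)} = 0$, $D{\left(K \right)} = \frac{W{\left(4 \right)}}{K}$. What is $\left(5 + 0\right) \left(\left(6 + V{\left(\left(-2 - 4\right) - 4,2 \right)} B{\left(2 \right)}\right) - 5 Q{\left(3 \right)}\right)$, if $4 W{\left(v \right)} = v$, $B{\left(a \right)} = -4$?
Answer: $\frac{65}{3} \approx 21.667$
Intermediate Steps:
$W{\left(v \right)} = \frac{v}{4}$
$D{\left(K \right)} = \frac{1}{K}$ ($D{\left(K \right)} = \frac{\frac{1}{4} \cdot 4}{K} = 1 \frac{1}{K} = \frac{1}{K}$)
$Q{\left(U \right)} = \frac{1}{3}$
$\left(5 + 0\right) \left(\left(6 + V{\left(\left(-2 - 4\right) - 4,2 \right)} B{\left(2 \right)}\right) - 5 Q{\left(3 \right)}\right) = \left(5 + 0\right) \left(\left(6 + 0 \left(-4\right)\right) - \frac{5}{3}\right) = 5 \left(\left(6 + 0\right) - \frac{5}{3}\right) = 5 \left(6 - \frac{5}{3}\right) = 5 \cdot \frac{13}{3} = \frac{65}{3}$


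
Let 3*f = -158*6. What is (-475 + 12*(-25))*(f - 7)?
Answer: 250325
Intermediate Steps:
f = -316 (f = (-158*6)/3 = (1/3)*(-948) = -316)
(-475 + 12*(-25))*(f - 7) = (-475 + 12*(-25))*(-316 - 7) = (-475 - 300)*(-323) = -775*(-323) = 250325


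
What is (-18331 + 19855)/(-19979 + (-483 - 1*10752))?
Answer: -762/15607 ≈ -0.048824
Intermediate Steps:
(-18331 + 19855)/(-19979 + (-483 - 1*10752)) = 1524/(-19979 + (-483 - 10752)) = 1524/(-19979 - 11235) = 1524/(-31214) = 1524*(-1/31214) = -762/15607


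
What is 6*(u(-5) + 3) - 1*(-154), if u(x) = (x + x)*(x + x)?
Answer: 772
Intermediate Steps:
u(x) = 4*x² (u(x) = (2*x)*(2*x) = 4*x²)
6*(u(-5) + 3) - 1*(-154) = 6*(4*(-5)² + 3) - 1*(-154) = 6*(4*25 + 3) + 154 = 6*(100 + 3) + 154 = 6*103 + 154 = 618 + 154 = 772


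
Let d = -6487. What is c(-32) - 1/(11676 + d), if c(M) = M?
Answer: -166049/5189 ≈ -32.000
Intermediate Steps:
c(-32) - 1/(11676 + d) = -32 - 1/(11676 - 6487) = -32 - 1/5189 = -166049/5189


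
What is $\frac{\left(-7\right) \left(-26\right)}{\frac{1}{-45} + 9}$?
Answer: $\frac{4095}{202} \approx 20.272$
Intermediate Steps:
$\frac{\left(-7\right) \left(-26\right)}{\frac{1}{-45} + 9} = \frac{182}{- \frac{1}{45} + 9} = \frac{182}{\frac{404}{45}} = 182 \cdot \frac{45}{404} = \frac{4095}{202}$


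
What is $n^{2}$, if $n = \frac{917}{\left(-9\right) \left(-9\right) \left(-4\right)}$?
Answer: $\frac{840889}{104976} \approx 8.0103$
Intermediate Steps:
$n = - \frac{917}{324}$ ($n = \frac{917}{81 \left(-4\right)} = \frac{917}{-324} = 917 \left(- \frac{1}{324}\right) = - \frac{917}{324} \approx -2.8302$)
$n^{2} = \left(- \frac{917}{324}\right)^{2} = \frac{840889}{104976}$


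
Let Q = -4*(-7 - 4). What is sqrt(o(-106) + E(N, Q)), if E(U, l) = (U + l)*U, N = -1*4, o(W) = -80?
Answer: 4*I*sqrt(15) ≈ 15.492*I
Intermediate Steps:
N = -4
Q = 44 (Q = -4*(-11) = 44)
E(U, l) = U*(U + l)
sqrt(o(-106) + E(N, Q)) = sqrt(-80 - 4*(-4 + 44)) = sqrt(-80 - 4*40) = sqrt(-80 - 160) = sqrt(-240) = 4*I*sqrt(15)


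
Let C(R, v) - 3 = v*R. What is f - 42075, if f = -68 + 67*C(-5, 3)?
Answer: -42947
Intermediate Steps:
C(R, v) = 3 + R*v (C(R, v) = 3 + v*R = 3 + R*v)
f = -872 (f = -68 + 67*(3 - 5*3) = -68 + 67*(3 - 15) = -68 + 67*(-12) = -68 - 804 = -872)
f - 42075 = -872 - 42075 = -42947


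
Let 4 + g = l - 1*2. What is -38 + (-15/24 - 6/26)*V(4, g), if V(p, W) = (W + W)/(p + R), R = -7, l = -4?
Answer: -3409/78 ≈ -43.705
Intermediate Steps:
g = -10 (g = -4 + (-4 - 1*2) = -4 + (-4 - 2) = -4 - 6 = -10)
V(p, W) = 2*W/(-7 + p) (V(p, W) = (W + W)/(p - 7) = (2*W)/(-7 + p) = 2*W/(-7 + p))
-38 + (-15/24 - 6/26)*V(4, g) = -38 + (-15/24 - 6/26)*(2*(-10)/(-7 + 4)) = -38 + (-15*1/24 - 6*1/26)*(2*(-10)/(-3)) = -38 + (-5/8 - 3/13)*(2*(-10)*(-⅓)) = -38 - 89/104*20/3 = -38 - 445/78 = -3409/78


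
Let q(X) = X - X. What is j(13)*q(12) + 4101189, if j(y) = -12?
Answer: 4101189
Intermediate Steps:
q(X) = 0
j(13)*q(12) + 4101189 = -12*0 + 4101189 = 0 + 4101189 = 4101189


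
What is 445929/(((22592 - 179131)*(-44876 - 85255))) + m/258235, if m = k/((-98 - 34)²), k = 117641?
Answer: 489207397860881/10184126366810222640 ≈ 4.8036e-5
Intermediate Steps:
m = 117641/17424 (m = 117641/((-98 - 34)²) = 117641/((-132)²) = 117641/17424 ≈ 6.7517)
445929/(((22592 - 179131)*(-44876 - 85255))) + m/258235 = 445929/(((22592 - 179131)*(-44876 - 85255))) + (117641/17424)/258235 = 445929/((-156539*(-130131))) + (117641/17424)*(1/258235) = 445929/20370576609 + 117641/4499486640 = 445929*(1/20370576609) + 117641/4499486640 = 148643/6790192203 + 117641/4499486640 = 489207397860881/10184126366810222640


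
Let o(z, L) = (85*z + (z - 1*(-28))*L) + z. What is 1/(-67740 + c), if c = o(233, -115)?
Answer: -1/77717 ≈ -1.2867e-5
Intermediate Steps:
o(z, L) = 86*z + L*(28 + z) (o(z, L) = (85*z + (z + 28)*L) + z = (85*z + (28 + z)*L) + z = (85*z + L*(28 + z)) + z = 86*z + L*(28 + z))
c = -9977 (c = 28*(-115) + 86*233 - 115*233 = -3220 + 20038 - 26795 = -9977)
1/(-67740 + c) = 1/(-67740 - 9977) = 1/(-77717) = -1/77717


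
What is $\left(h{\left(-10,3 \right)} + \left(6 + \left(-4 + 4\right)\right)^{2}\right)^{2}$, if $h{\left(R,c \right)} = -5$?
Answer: $961$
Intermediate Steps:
$\left(h{\left(-10,3 \right)} + \left(6 + \left(-4 + 4\right)\right)^{2}\right)^{2} = \left(-5 + \left(6 + \left(-4 + 4\right)\right)^{2}\right)^{2} = \left(-5 + \left(6 + 0\right)^{2}\right)^{2} = \left(-5 + 6^{2}\right)^{2} = \left(-5 + 36\right)^{2} = 31^{2} = 961$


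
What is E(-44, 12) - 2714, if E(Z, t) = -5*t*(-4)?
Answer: -2474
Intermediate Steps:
E(Z, t) = 20*t
E(-44, 12) - 2714 = 20*12 - 2714 = 240 - 2714 = -2474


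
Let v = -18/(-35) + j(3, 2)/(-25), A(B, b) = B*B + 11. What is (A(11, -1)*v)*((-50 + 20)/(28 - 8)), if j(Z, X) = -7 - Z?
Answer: -6336/35 ≈ -181.03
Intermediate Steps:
A(B, b) = 11 + B² (A(B, b) = B² + 11 = 11 + B²)
v = 32/35 (v = -18/(-35) + (-7 - 1*3)/(-25) = -18*(-1/35) + (-7 - 3)*(-1/25) = 18/35 - 10*(-1/25) = 18/35 + ⅖ = 32/35 ≈ 0.91429)
(A(11, -1)*v)*((-50 + 20)/(28 - 8)) = ((11 + 11²)*(32/35))*((-50 + 20)/(28 - 8)) = ((11 + 121)*(32/35))*(-30/20) = (132*(32/35))*(-30*1/20) = (4224/35)*(-3/2) = -6336/35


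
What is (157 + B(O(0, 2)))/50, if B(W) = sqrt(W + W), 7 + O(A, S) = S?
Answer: 157/50 + I*sqrt(10)/50 ≈ 3.14 + 0.063246*I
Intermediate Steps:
O(A, S) = -7 + S
B(W) = sqrt(2)*sqrt(W) (B(W) = sqrt(2*W) = sqrt(2)*sqrt(W))
(157 + B(O(0, 2)))/50 = (157 + sqrt(2)*sqrt(-7 + 2))/50 = (157 + sqrt(2)*sqrt(-5))*(1/50) = (157 + sqrt(2)*(I*sqrt(5)))*(1/50) = (157 + I*sqrt(10))*(1/50) = 157/50 + I*sqrt(10)/50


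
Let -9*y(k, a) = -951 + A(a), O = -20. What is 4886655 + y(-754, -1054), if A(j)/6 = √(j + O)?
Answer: 14660282/3 - 2*I*√1074/3 ≈ 4.8868e+6 - 21.848*I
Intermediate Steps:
A(j) = 6*√(-20 + j) (A(j) = 6*√(j - 20) = 6*√(-20 + j))
y(k, a) = 317/3 - 2*√(-20 + a)/3 (y(k, a) = -(-951 + 6*√(-20 + a))/9 = 317/3 - 2*√(-20 + a)/3)
4886655 + y(-754, -1054) = 4886655 + (317/3 - 2*√(-20 - 1054)/3) = 4886655 + (317/3 - 2*I*√1074/3) = 14660282/3 - 2*I*√1074/3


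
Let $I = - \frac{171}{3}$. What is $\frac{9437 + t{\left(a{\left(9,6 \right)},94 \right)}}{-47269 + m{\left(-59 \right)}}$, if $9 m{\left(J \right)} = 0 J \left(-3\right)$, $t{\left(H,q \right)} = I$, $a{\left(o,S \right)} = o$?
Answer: $- \frac{9380}{47269} \approx -0.19844$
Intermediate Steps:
$I = -57$ ($I = \left(-171\right) \frac{1}{3} = -57$)
$t{\left(H,q \right)} = -57$
$m{\left(J \right)} = 0$ ($m{\left(J \right)} = \frac{0 J \left(-3\right)}{9} = \frac{0 \left(-3\right)}{9} = \frac{1}{9} \cdot 0 = 0$)
$\frac{9437 + t{\left(a{\left(9,6 \right)},94 \right)}}{-47269 + m{\left(-59 \right)}} = \frac{9437 - 57}{-47269 + 0} = \frac{9380}{-47269} = 9380 \left(- \frac{1}{47269}\right) = - \frac{9380}{47269}$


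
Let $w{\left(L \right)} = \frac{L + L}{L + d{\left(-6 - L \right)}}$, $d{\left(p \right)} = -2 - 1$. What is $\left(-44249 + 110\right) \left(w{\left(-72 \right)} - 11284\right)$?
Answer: $\frac{12449493228}{25} \approx 4.9798 \cdot 10^{8}$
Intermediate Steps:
$d{\left(p \right)} = -3$
$w{\left(L \right)} = \frac{2 L}{-3 + L}$ ($w{\left(L \right)} = \frac{L + L}{L - 3} = \frac{2 L}{-3 + L}$)
$\left(-44249 + 110\right) \left(w{\left(-72 \right)} - 11284\right) = \left(-44249 + 110\right) \left(2 \left(-72\right) \frac{1}{-3 - 72} - 11284\right) = - 44139 \left(2 \left(-72\right) \frac{1}{-75} - 11284\right) = - 44139 \left(2 \left(-72\right) \left(- \frac{1}{75}\right) - 11284\right) = - 44139 \left(\frac{48}{25} - 11284\right) = \left(-44139\right) \left(- \frac{282052}{25}\right) = \frac{12449493228}{25}$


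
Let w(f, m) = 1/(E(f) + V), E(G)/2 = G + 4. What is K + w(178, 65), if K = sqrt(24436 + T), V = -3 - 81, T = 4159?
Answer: 1/280 + sqrt(28595) ≈ 169.10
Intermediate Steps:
V = -84
E(G) = 8 + 2*G (E(G) = 2*(G + 4) = 2*(4 + G) = 8 + 2*G)
w(f, m) = 1/(-76 + 2*f) (w(f, m) = 1/((8 + 2*f) - 84) = 1/(-76 + 2*f))
K = sqrt(28595) (K = sqrt(24436 + 4159) = sqrt(28595) ≈ 169.10)
K + w(178, 65) = sqrt(28595) + 1/(2*(-38 + 178)) = sqrt(28595) + (1/2)/140 = sqrt(28595) + (1/2)*(1/140) = sqrt(28595) + 1/280 = 1/280 + sqrt(28595)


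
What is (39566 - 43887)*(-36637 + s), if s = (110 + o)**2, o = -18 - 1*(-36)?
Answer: 87513213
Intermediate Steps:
o = 18 (o = -18 + 36 = 18)
s = 16384 (s = (110 + 18)**2 = 128**2 = 16384)
(39566 - 43887)*(-36637 + s) = (39566 - 43887)*(-36637 + 16384) = -4321*(-20253) = 87513213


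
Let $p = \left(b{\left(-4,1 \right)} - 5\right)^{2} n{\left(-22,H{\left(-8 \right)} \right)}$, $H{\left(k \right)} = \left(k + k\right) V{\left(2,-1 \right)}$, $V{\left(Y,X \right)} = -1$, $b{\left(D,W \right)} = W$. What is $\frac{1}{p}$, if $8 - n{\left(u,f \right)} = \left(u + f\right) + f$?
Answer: $- \frac{1}{32} \approx -0.03125$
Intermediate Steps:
$H{\left(k \right)} = - 2 k$ ($H{\left(k \right)} = \left(k + k\right) \left(-1\right) = 2 k \left(-1\right) = - 2 k$)
$n{\left(u,f \right)} = 8 - u - 2 f$ ($n{\left(u,f \right)} = 8 - \left(\left(u + f\right) + f\right) = 8 - \left(\left(f + u\right) + f\right) = 8 - \left(u + 2 f\right) = 8 - u - 2 f$)
$p = -32$ ($p = \left(1 - 5\right)^{2} \left(8 - -22 - 2 \left(\left(-2\right) \left(-8\right)\right)\right) = \left(-4\right)^{2} \left(8 + 22 - 32\right) = 16 \left(8 + 22 - 32\right) = 16 \left(-2\right) = -32$)
$\frac{1}{p} = \frac{1}{-32} = - \frac{1}{32}$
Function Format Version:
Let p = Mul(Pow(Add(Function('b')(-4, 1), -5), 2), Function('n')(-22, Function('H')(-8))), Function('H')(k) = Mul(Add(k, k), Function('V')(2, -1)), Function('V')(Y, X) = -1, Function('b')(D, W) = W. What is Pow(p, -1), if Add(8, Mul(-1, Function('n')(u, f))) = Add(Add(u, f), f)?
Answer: Rational(-1, 32) ≈ -0.031250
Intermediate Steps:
Function('H')(k) = Mul(-2, k) (Function('H')(k) = Mul(Add(k, k), -1) = Mul(Mul(2, k), -1) = Mul(-2, k))
Function('n')(u, f) = Add(8, Mul(-1, u), Mul(-2, f)) (Function('n')(u, f) = Add(8, Mul(-1, Add(Add(u, f), f))) = Add(8, Mul(-1, Add(Add(f, u), f))) = Add(8, Mul(-1, Add(u, Mul(2, f)))) = Add(8, Add(Mul(-1, u), Mul(-2, f))) = Add(8, Mul(-1, u), Mul(-2, f)))
p = -32 (p = Mul(Pow(Add(1, -5), 2), Add(8, Mul(-1, -22), Mul(-2, Mul(-2, -8)))) = Mul(Pow(-4, 2), Add(8, 22, Mul(-2, 16))) = Mul(16, Add(8, 22, -32)) = Mul(16, -2) = -32)
Pow(p, -1) = Pow(-32, -1) = Rational(-1, 32)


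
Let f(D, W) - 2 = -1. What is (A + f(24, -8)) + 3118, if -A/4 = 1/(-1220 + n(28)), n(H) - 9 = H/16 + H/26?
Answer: 195951383/62825 ≈ 3119.0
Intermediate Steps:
n(H) = 9 + 21*H/208 (n(H) = 9 + (H/16 + H/26) = 9 + 21*H/208)
f(D, W) = 1 (f(D, W) = 2 - 1 = 1)
A = 208/62825 (A = -4/(-1220 + (9 + (21/208)*28)) = -4/(-1220 + (9 + 147/52)) = -4/(-1220 + 615/52) = -4/(-62825/52) = -4*(-52/62825) = 208/62825 ≈ 0.0033108)
(A + f(24, -8)) + 3118 = (208/62825 + 1) + 3118 = 63033/62825 + 3118 = 195951383/62825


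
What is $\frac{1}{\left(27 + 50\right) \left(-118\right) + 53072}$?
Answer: $\frac{1}{43986} \approx 2.2735 \cdot 10^{-5}$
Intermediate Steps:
$\frac{1}{\left(27 + 50\right) \left(-118\right) + 53072} = \frac{1}{77 \left(-118\right) + 53072} = \frac{1}{-9086 + 53072} = \frac{1}{43986}$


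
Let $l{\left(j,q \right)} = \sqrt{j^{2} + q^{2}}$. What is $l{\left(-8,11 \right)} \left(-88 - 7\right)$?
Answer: $- 95 \sqrt{185} \approx -1292.1$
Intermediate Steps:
$l{\left(-8,11 \right)} \left(-88 - 7\right) = \sqrt{\left(-8\right)^{2} + 11^{2}} \left(-88 - 7\right) = \sqrt{64 + 121} \left(-95\right) = \sqrt{185} \left(-95\right) = - 95 \sqrt{185}$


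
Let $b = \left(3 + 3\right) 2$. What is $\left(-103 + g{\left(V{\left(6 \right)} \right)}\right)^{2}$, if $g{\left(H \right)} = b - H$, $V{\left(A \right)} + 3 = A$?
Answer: $8836$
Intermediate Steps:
$b = 12$ ($b = 6 \cdot 2 = 12$)
$V{\left(A \right)} = -3 + A$
$g{\left(H \right)} = 12 - H$
$\left(-103 + g{\left(V{\left(6 \right)} \right)}\right)^{2} = \left(-103 + \left(12 - \left(-3 + 6\right)\right)\right)^{2} = \left(-103 + \left(12 - 3\right)\right)^{2} = \left(-103 + 9\right)^{2} = \left(-94\right)^{2} = 8836$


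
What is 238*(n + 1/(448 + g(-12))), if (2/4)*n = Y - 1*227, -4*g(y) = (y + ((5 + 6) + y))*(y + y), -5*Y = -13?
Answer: -3952109/37 ≈ -1.0681e+5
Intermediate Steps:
Y = 13/5 (Y = -⅕*(-13) = 13/5 ≈ 2.6000)
g(y) = -y*(11 + 2*y)/2 (g(y) = -(y + ((5 + 6) + y))*(y + y)/4 = -(y + (11 + y))*2*y/4 = -(11 + 2*y)*2*y/4 = -y*(11 + 2*y)/2)
n = -2244/5 (n = 2*(13/5 - 1*227) = 2*(13/5 - 227) = 2*(-1122/5) = -2244/5 ≈ -448.80)
238*(n + 1/(448 + g(-12))) = 238*(-2244/5 + 1/(448 - ½*(-12)*(11 + 2*(-12)))) = 238*(-2244/5 + 1/(448 - ½*(-12)*(11 - 24))) = 238*(-2244/5 + 1/(448 - ½*(-12)*(-13))) = 238*(-2244/5 + 1/(448 - 78)) = 238*(-2244/5 + 1/370) = 238*(-33211/74) = -3952109/37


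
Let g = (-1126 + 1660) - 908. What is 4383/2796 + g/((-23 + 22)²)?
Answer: -347107/932 ≈ -372.43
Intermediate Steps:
g = -374 (g = 534 - 908 = -374)
4383/2796 + g/((-23 + 22)²) = 4383/2796 - 374/(-23 + 22)² = 4383*(1/2796) - 374/((-1)²) = 1461/932 - 374/1 = 1461/932 - 374*1 = 1461/932 - 374 = -347107/932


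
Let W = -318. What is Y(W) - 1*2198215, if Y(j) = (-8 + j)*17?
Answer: -2203757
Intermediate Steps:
Y(j) = -136 + 17*j
Y(W) - 1*2198215 = (-136 + 17*(-318)) - 1*2198215 = (-136 - 5406) - 2198215 = -5542 - 2198215 = -2203757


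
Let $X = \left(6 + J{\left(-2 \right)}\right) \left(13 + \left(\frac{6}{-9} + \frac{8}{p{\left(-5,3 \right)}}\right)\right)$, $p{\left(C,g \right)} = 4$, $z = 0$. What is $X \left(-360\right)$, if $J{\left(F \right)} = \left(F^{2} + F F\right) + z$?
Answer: $-72240$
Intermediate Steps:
$J{\left(F \right)} = 2 F^{2}$ ($J{\left(F \right)} = \left(F^{2} + F F\right) + 0 = \left(F^{2} + F^{2}\right) + 0 = 2 F^{2} + 0 = 2 F^{2}$)
$X = \frac{602}{3}$ ($X = \left(6 + 2 \left(-2\right)^{2}\right) \left(13 + \left(\frac{6}{-9} + \frac{8}{4}\right)\right) = \left(6 + 2 \cdot 4\right) \left(13 + \left(6 \left(- \frac{1}{9}\right) + 8 \cdot \frac{1}{4}\right)\right) = \left(6 + 8\right) \left(13 + \left(- \frac{2}{3} + 2\right)\right) = 14 \left(13 + \frac{4}{3}\right) = 14 \cdot \frac{43}{3} = \frac{602}{3} \approx 200.67$)
$X \left(-360\right) = \frac{602}{3} \left(-360\right) = -72240$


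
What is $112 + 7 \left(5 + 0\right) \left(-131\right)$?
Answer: $-4473$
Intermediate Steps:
$112 + 7 \left(5 + 0\right) \left(-131\right) = 112 + 7 \cdot 5 \left(-131\right) = 112 + 35 \left(-131\right) = 112 - 4585 = -4473$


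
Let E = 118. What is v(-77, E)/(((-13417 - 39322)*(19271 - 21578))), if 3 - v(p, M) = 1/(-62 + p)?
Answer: 418/16911973347 ≈ 2.4716e-8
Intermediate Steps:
v(p, M) = 3 - 1/(-62 + p)
v(-77, E)/(((-13417 - 39322)*(19271 - 21578))) = ((-187 + 3*(-77))/(-62 - 77))/(((-13417 - 39322)*(19271 - 21578))) = ((-187 - 231)/(-139))/((-52739*(-2307))) = -1/139*(-418)/121668873 = (418/139)*(1/121668873) = 418/16911973347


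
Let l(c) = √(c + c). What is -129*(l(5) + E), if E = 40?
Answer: -5160 - 129*√10 ≈ -5567.9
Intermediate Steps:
l(c) = √2*√c (l(c) = √(2*c) = √2*√c)
-129*(l(5) + E) = -129*(√2*√5 + 40) = -129*(√10 + 40) = -129*(40 + √10) = -5160 - 129*√10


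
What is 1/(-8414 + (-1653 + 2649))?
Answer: -1/7418 ≈ -0.00013481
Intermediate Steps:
1/(-8414 + (-1653 + 2649)) = 1/(-8414 + 996) = 1/(-7418) = -1/7418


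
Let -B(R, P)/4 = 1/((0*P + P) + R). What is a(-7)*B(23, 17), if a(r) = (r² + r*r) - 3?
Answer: -19/2 ≈ -9.5000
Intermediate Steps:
B(R, P) = -4/(P + R) (B(R, P) = -4/((0*P + P) + R) = -4/((0 + P) + R) = -4/(P + R))
a(r) = -3 + 2*r² (a(r) = (r² + r²) - 3 = 2*r² - 3 = -3 + 2*r²)
a(-7)*B(23, 17) = (-3 + 2*(-7)²)*(-4/(17 + 23)) = (-3 + 2*49)*(-4/40) = (-3 + 98)*(-4*1/40) = 95*(-⅒) = -19/2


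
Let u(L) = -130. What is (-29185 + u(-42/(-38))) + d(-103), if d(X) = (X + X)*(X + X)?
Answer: 13121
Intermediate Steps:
d(X) = 4*X**2 (d(X) = (2*X)*(2*X) = 4*X**2)
(-29185 + u(-42/(-38))) + d(-103) = (-29185 - 130) + 4*(-103)**2 = -29315 + 4*10609 = -29315 + 42436 = 13121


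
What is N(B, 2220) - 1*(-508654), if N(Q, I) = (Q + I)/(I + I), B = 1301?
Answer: 2258427281/4440 ≈ 5.0866e+5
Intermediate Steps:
N(Q, I) = (I + Q)/(2*I) (N(Q, I) = (I + Q)/((2*I)) = (I + Q)*(1/(2*I)) = (I + Q)/(2*I))
N(B, 2220) - 1*(-508654) = (½)*(2220 + 1301)/2220 - 1*(-508654) = (½)*(1/2220)*3521 + 508654 = 3521/4440 + 508654 = 2258427281/4440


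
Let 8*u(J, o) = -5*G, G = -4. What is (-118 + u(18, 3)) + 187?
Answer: 143/2 ≈ 71.500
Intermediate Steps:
u(J, o) = 5/2 (u(J, o) = (-5*(-4))/8 = (⅛)*20 = 5/2)
(-118 + u(18, 3)) + 187 = (-118 + 5/2) + 187 = -231/2 + 187 = 143/2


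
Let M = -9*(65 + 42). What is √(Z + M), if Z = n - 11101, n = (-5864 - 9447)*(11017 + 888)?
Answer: 3*I*√20254391 ≈ 13501.0*I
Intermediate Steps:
n = -182277455 (n = -15311*11905 = -182277455)
Z = -182288556 (Z = -182277455 - 11101 = -182288556)
M = -963 (M = -9*107 = -963)
√(Z + M) = √(-182288556 - 963) = √(-182289519) = 3*I*√20254391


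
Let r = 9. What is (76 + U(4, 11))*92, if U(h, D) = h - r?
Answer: 6532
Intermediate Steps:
U(h, D) = -9 + h (U(h, D) = h - 1*9 = h - 9 = -9 + h)
(76 + U(4, 11))*92 = (76 + (-9 + 4))*92 = (76 - 5)*92 = 71*92 = 6532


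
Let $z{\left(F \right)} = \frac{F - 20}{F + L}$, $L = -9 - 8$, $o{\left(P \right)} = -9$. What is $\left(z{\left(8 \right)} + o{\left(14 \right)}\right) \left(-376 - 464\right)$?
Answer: $6440$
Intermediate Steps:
$L = -17$ ($L = -9 - 8 = -17$)
$z{\left(F \right)} = \frac{-20 + F}{-17 + F}$ ($z{\left(F \right)} = \frac{F - 20}{F - 17} = \frac{-20 + F}{-17 + F}$)
$\left(z{\left(8 \right)} + o{\left(14 \right)}\right) \left(-376 - 464\right) = \left(\frac{-20 + 8}{-17 + 8} - 9\right) \left(-376 - 464\right) = \left(\frac{1}{-9} \left(-12\right) - 9\right) \left(-840\right) = \left(\left(- \frac{1}{9}\right) \left(-12\right) - 9\right) \left(-840\right) = \left(\frac{4}{3} - 9\right) \left(-840\right) = \left(- \frac{23}{3}\right) \left(-840\right) = 6440$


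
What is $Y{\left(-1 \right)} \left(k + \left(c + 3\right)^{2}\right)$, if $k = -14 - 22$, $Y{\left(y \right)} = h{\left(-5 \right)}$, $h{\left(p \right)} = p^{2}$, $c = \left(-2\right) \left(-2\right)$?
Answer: $325$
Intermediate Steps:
$c = 4$
$Y{\left(y \right)} = 25$ ($Y{\left(y \right)} = \left(-5\right)^{2} = 25$)
$k = -36$
$Y{\left(-1 \right)} \left(k + \left(c + 3\right)^{2}\right) = 25 \left(-36 + \left(4 + 3\right)^{2}\right) = 25 \left(-36 + 7^{2}\right) = 25 \left(-36 + 49\right) = 25 \cdot 13 = 325$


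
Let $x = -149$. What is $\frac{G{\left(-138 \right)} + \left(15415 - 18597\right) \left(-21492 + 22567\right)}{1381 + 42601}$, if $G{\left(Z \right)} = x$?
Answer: $- \frac{3420799}{43982} \approx -77.777$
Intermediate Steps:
$G{\left(Z \right)} = -149$
$\frac{G{\left(-138 \right)} + \left(15415 - 18597\right) \left(-21492 + 22567\right)}{1381 + 42601} = \frac{-149 + \left(15415 - 18597\right) \left(-21492 + 22567\right)}{1381 + 42601} = \frac{-149 - 3420650}{43982} = \left(-149 - 3420650\right) \frac{1}{43982} = \left(-3420799\right) \frac{1}{43982} = - \frac{3420799}{43982}$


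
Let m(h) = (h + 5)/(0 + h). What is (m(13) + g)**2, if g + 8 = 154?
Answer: 3671056/169 ≈ 21722.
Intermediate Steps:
m(h) = (5 + h)/h
g = 146 (g = -8 + 154 = 146)
(m(13) + g)**2 = ((5 + 13)/13 + 146)**2 = ((1/13)*18 + 146)**2 = (18/13 + 146)**2 = (1916/13)**2 = 3671056/169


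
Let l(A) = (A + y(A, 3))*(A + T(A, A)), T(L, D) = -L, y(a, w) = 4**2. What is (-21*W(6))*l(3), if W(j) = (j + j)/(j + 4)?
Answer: 0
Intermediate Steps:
y(a, w) = 16
W(j) = 2*j/(4 + j) (W(j) = (2*j)/(4 + j) = 2*j/(4 + j))
l(A) = 0 (l(A) = (A + 16)*(A - A) = (16 + A)*0 = 0)
(-21*W(6))*l(3) = -42*6/(4 + 6)*0 = -42*6/10*0 = -21*6/5*0 = -126/5*0 = 0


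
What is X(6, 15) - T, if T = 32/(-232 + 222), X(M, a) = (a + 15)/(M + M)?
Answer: 57/10 ≈ 5.7000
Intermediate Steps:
X(M, a) = (15 + a)/(2*M) (X(M, a) = (15 + a)/((2*M)) = (15 + a)*(1/(2*M)) = (15 + a)/(2*M))
T = -16/5 (T = 32/(-10) = 32*(-1/10) = -16/5 ≈ -3.2000)
X(6, 15) - T = (1/2)*(15 + 15)/6 - 1*(-16/5) = (1/2)*(1/6)*30 + 16/5 = 5/2 + 16/5 = 57/10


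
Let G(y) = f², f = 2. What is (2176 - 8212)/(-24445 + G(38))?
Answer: 2012/8147 ≈ 0.24696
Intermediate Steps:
G(y) = 4 (G(y) = 2² = 4)
(2176 - 8212)/(-24445 + G(38)) = (2176 - 8212)/(-24445 + 4) = -6036/(-24441) = -6036*(-1/24441) = 2012/8147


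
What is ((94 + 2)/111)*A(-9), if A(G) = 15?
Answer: 480/37 ≈ 12.973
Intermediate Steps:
((94 + 2)/111)*A(-9) = ((94 + 2)/111)*15 = ((1/111)*96)*15 = (32/37)*15 = 480/37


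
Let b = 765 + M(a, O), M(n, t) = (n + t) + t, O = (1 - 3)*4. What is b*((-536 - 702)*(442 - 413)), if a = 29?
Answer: -27931756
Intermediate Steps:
O = -8 (O = -2*4 = -8)
M(n, t) = n + 2*t
b = 778 (b = 765 + (29 + 2*(-8)) = 765 + (29 - 16) = 765 + 13 = 778)
b*((-536 - 702)*(442 - 413)) = 778*((-536 - 702)*(442 - 413)) = 778*(-1238*29) = 778*(-35902) = -27931756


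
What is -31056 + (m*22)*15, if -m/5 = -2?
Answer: -27756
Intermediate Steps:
m = 10 (m = -5*(-2) = 10)
-31056 + (m*22)*15 = -31056 + (10*22)*15 = -31056 + 220*15 = -31056 + 3300 = -27756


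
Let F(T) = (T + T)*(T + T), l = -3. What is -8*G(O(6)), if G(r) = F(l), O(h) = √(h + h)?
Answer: -288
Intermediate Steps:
O(h) = √2*√h (O(h) = √(2*h) = √2*√h)
F(T) = 4*T² (F(T) = (2*T)*(2*T) = 4*T²)
G(r) = 36 (G(r) = 4*(-3)² = 4*9 = 36)
-8*G(O(6)) = -8*36 = -288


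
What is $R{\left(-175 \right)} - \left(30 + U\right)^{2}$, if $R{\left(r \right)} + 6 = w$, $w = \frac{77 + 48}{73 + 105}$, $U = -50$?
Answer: $- \frac{72143}{178} \approx -405.3$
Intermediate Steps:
$w = \frac{125}{178} \approx 0.70225$
$R{\left(r \right)} = - \frac{943}{178}$ ($R{\left(r \right)} = -6 + \frac{125}{178} = - \frac{943}{178}$)
$R{\left(-175 \right)} - \left(30 + U\right)^{2} = - \frac{943}{178} - \left(30 - 50\right)^{2} = - \frac{943}{178} - \left(-20\right)^{2} = - \frac{943}{178} - 400 = - \frac{72143}{178}$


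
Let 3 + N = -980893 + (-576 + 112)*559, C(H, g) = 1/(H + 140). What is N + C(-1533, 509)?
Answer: -1727698897/1393 ≈ -1.2403e+6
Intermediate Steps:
C(H, g) = 1/(140 + H)
N = -1240272 (N = -3 + (-980893 + (-576 + 112)*559) = -3 + (-980893 - 464*559) = -3 + (-980893 - 259376) = -3 - 1240269 = -1240272)
N + C(-1533, 509) = -1240272 + 1/(140 - 1533) = -1240272 + 1/(-1393) = -1240272 - 1/1393 = -1727698897/1393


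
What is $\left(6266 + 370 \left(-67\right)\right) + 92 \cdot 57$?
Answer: $-13280$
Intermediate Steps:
$\left(6266 + 370 \left(-67\right)\right) + 92 \cdot 57 = \left(6266 - 24790\right) + 5244 = -18524 + 5244 = -13280$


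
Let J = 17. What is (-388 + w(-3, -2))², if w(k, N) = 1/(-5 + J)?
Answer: 21669025/144 ≈ 1.5048e+5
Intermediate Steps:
w(k, N) = 1/12 (w(k, N) = 1/(-5 + 17) = 1/12)
(-388 + w(-3, -2))² = (-388 + 1/12)² = (-4655/12)² = 21669025/144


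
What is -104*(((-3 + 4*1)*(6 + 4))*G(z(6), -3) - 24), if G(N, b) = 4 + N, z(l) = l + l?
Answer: -14144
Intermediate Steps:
z(l) = 2*l
-104*(((-3 + 4*1)*(6 + 4))*G(z(6), -3) - 24) = -104*(((-3 + 4*1)*(6 + 4))*(4 + 2*6) - 24) = -104*(((-3 + 4)*10)*(4 + 12) - 24) = -104*((1*10)*16 - 24) = -104*(10*16 - 24) = -104*(160 - 24) = -104*136 = -14144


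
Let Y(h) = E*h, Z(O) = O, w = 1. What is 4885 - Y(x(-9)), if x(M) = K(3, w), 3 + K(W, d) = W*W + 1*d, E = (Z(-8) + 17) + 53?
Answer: 4451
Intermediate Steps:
E = 62 (E = (-8 + 17) + 53 = 9 + 53 = 62)
K(W, d) = -3 + d + W² (K(W, d) = -3 + (W*W + 1*d) = -3 + (W² + d) = -3 + (d + W²) = -3 + d + W²)
x(M) = 7 (x(M) = -3 + 1 + 3² = -3 + 1 + 9 = 7)
Y(h) = 62*h
4885 - Y(x(-9)) = 4885 - 62*7 = 4885 - 1*434 = 4885 - 434 = 4451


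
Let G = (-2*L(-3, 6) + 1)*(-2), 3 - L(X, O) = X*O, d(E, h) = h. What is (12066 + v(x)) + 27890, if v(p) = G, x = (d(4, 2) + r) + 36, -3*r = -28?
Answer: 40038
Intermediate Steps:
r = 28/3 (r = -⅓*(-28) = 28/3 ≈ 9.3333)
L(X, O) = 3 - O*X (L(X, O) = 3 - X*O = 3 - O*X)
x = 142/3 (x = (2 + 28/3) + 36 = 34/3 + 36 = 142/3 ≈ 47.333)
G = 82 (G = (-2*(3 - 1*6*(-3)) + 1)*(-2) = (-2*(3 + 18) + 1)*(-2) = (-2*21 + 1)*(-2) = (-42 + 1)*(-2) = -41*(-2) = 82)
v(p) = 82
(12066 + v(x)) + 27890 = (12066 + 82) + 27890 = 12148 + 27890 = 40038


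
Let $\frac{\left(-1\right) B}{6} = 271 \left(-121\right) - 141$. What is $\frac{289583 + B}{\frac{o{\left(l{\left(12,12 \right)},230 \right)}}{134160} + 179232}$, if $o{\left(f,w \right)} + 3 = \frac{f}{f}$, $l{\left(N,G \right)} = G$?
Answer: $\frac{32679699000}{12022882559} \approx 2.7181$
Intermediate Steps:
$o{\left(f,w \right)} = -2$ ($o{\left(f,w \right)} = -3 + \frac{f}{f} = -3 + 1 = -2$)
$B = 197592$ ($B = - 6 \left(271 \left(-121\right) - 141\right) = - 6 \left(-32791 - 141\right) = \left(-6\right) \left(-32932\right) = 197592$)
$\frac{289583 + B}{\frac{o{\left(l{\left(12,12 \right)},230 \right)}}{134160} + 179232} = \frac{289583 + 197592}{- \frac{2}{134160} + 179232} = \frac{487175}{\left(-2\right) \frac{1}{134160} + 179232} = \frac{487175}{- \frac{1}{67080} + 179232} = \frac{487175}{\frac{12022882559}{67080}} = 487175 \cdot \frac{67080}{12022882559} = \frac{32679699000}{12022882559}$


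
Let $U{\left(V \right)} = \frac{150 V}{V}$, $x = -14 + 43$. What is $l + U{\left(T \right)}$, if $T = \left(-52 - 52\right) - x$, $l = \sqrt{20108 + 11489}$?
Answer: $150 + \sqrt{31597} \approx 327.76$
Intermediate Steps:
$l = \sqrt{31597} \approx 177.76$
$x = 29$
$T = -133$ ($T = \left(-52 - 52\right) - 29 = -104 - 29 = -133$)
$U{\left(V \right)} = 150$
$l + U{\left(T \right)} = \sqrt{31597} + 150 = 150 + \sqrt{31597}$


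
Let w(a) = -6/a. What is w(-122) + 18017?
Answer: 1099040/61 ≈ 18017.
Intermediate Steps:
w(-122) + 18017 = -6/(-122) + 18017 = -6*(-1/122) + 18017 = 3/61 + 18017 = 1099040/61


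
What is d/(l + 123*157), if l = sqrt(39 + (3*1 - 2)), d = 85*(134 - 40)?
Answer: 154294890/372914681 - 15980*sqrt(10)/372914681 ≈ 0.41362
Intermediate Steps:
d = 7990 (d = 85*94 = 7990)
l = 2*sqrt(10) (l = sqrt(39 + (3 - 2)) = sqrt(39 + 1) = sqrt(40) = 2*sqrt(10) ≈ 6.3246)
d/(l + 123*157) = 7990/(2*sqrt(10) + 123*157) = 7990/(2*sqrt(10) + 19311) = 7990/(19311 + 2*sqrt(10))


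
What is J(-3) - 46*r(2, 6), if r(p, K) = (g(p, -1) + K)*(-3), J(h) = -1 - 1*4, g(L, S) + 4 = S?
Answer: 133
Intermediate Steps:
g(L, S) = -4 + S
J(h) = -5 (J(h) = -1 - 4 = -5)
r(p, K) = 15 - 3*K (r(p, K) = ((-4 - 1) + K)*(-3) = (-5 + K)*(-3) = 15 - 3*K)
J(-3) - 46*r(2, 6) = -5 - 46*(15 - 3*6) = -5 - 46*(15 - 18) = -5 - 46*(-3) = -5 + 138 = 133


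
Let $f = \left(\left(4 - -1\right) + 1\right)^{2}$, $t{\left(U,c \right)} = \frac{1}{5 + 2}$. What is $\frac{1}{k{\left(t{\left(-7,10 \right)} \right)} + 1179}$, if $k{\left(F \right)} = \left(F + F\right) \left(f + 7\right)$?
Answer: $\frac{7}{8339} \approx 0.00083943$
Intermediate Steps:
$t{\left(U,c \right)} = \frac{1}{7}$
$f = 36$ ($f = \left(\left(4 + 1\right) + 1\right)^{2} = \left(5 + 1\right)^{2} = 6^{2} = 36$)
$k{\left(F \right)} = 86 F$ ($k{\left(F \right)} = \left(F + F\right) \left(36 + 7\right) = 2 F 43 = 86 F$)
$\frac{1}{k{\left(t{\left(-7,10 \right)} \right)} + 1179} = \frac{1}{86 \cdot \frac{1}{7} + 1179} = \frac{1}{\frac{86}{7} + 1179} = \frac{1}{\frac{8339}{7}} = \frac{7}{8339}$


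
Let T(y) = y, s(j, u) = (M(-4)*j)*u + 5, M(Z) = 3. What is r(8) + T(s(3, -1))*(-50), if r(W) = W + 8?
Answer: 216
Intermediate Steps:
r(W) = 8 + W
s(j, u) = 5 + 3*j*u (s(j, u) = (3*j)*u + 5 = 3*j*u + 5 = 5 + 3*j*u)
r(8) + T(s(3, -1))*(-50) = (8 + 8) + (5 + 3*3*(-1))*(-50) = 16 + (5 - 9)*(-50) = 16 - 4*(-50) = 16 + 200 = 216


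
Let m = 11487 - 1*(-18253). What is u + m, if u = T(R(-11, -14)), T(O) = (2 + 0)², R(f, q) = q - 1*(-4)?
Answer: 29744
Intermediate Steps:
m = 29740 (m = 11487 + 18253 = 29740)
R(f, q) = 4 + q (R(f, q) = q + 4 = 4 + q)
T(O) = 4 (T(O) = 2² = 4)
u = 4
u + m = 4 + 29740 = 29744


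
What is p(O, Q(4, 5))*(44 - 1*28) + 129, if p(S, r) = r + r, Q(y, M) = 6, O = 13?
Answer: 321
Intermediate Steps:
p(S, r) = 2*r
p(O, Q(4, 5))*(44 - 1*28) + 129 = (2*6)*(44 - 1*28) + 129 = 12*(44 - 28) + 129 = 12*16 + 129 = 192 + 129 = 321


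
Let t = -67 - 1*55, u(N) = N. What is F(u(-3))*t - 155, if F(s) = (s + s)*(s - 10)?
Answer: -9671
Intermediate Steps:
t = -122 (t = -67 - 55 = -122)
F(s) = 2*s*(-10 + s) (F(s) = (2*s)*(-10 + s) = 2*s*(-10 + s))
F(u(-3))*t - 155 = (2*(-3)*(-10 - 3))*(-122) - 155 = (2*(-3)*(-13))*(-122) - 155 = 78*(-122) - 155 = -9516 - 155 = -9671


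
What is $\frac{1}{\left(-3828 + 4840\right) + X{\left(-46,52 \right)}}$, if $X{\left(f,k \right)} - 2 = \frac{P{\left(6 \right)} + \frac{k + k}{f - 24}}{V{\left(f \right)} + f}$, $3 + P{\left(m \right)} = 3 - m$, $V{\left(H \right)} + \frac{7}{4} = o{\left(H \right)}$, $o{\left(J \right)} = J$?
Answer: $\frac{13125}{13309798} \approx 0.00098612$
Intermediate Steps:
$V{\left(H \right)} = - \frac{7}{4} + H$
$P{\left(m \right)} = - m$ ($P{\left(m \right)} = -3 - \left(-3 + m\right) = - m$)
$X{\left(f,k \right)} = 2 + \frac{-6 + \frac{2 k}{-24 + f}}{- \frac{7}{4} + 2 f}$ ($X{\left(f,k \right)} = 2 + \frac{\left(-1\right) 6 + \frac{k + k}{f - 24}}{\left(- \frac{7}{4} + f\right) + f} = 2 + \frac{-6 + \frac{2 k}{-24 + f}}{- \frac{7}{4} + 2 f}$)
$\frac{1}{\left(-3828 + 4840\right) + X{\left(-46,52 \right)}} = \frac{1}{\left(-3828 + 4840\right) + \frac{2 \left(456 - -9706 + 4 \cdot 52 + 8 \left(-46\right)^{2}\right)}{168 - -9154 + 8 \left(-46\right)^{2}}} = \frac{1}{1012 + \frac{2 \left(456 + 9706 + 208 + 8 \cdot 2116\right)}{168 + 9154 + 8 \cdot 2116}} = \frac{1}{1012 + \frac{2 \left(456 + 9706 + 208 + 16928\right)}{168 + 9154 + 16928}} = \frac{1}{1012 + 2 \cdot \frac{1}{26250} \cdot 27298} = \frac{1}{1012 + \frac{27298}{13125}} = \frac{1}{\frac{13309798}{13125}} = \frac{13125}{13309798}$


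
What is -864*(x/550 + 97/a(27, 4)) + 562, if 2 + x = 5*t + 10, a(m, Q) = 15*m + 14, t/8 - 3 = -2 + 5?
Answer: -3180734/115225 ≈ -27.605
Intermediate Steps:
t = 48 (t = 24 + 8*(-2 + 5) = 24 + 8*3 = 24 + 24 = 48)
a(m, Q) = 14 + 15*m
x = 248 (x = -2 + (5*48 + 10) = -2 + (240 + 10) = -2 + 250 = 248)
-864*(x/550 + 97/a(27, 4)) + 562 = -864*(248/550 + 97/(14 + 15*27)) + 562 = -864*(248*(1/550) + 97/(14 + 405)) + 562 = -864*(124/275 + 97/419) + 562 = -864*78631/115225 + 562 = -67937184/115225 + 562 = -3180734/115225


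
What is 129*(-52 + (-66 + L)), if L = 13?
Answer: -13545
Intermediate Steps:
129*(-52 + (-66 + L)) = 129*(-52 + (-66 + 13)) = 129*(-52 - 53) = 129*(-105) = -13545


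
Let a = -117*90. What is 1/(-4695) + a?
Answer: -49438351/4695 ≈ -10530.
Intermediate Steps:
a = -10530
1/(-4695) + a = 1/(-4695) - 10530 = -1/4695 - 10530 = -49438351/4695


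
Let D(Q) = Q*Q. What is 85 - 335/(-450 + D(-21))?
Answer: 1100/9 ≈ 122.22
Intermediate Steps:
D(Q) = Q²
85 - 335/(-450 + D(-21)) = 85 - 335/(-450 + (-21)²) = 85 - 335/(-450 + 441) = 85 - 335/(-9) = 85 - 335*(-⅑) = 85 + 335/9 = 1100/9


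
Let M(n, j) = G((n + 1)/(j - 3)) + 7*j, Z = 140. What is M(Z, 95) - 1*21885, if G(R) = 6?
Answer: -21214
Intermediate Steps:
M(n, j) = 6 + 7*j
M(Z, 95) - 1*21885 = (6 + 7*95) - 1*21885 = (6 + 665) - 21885 = 671 - 21885 = -21214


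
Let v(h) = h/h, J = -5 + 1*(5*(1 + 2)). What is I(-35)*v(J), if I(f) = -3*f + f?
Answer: 70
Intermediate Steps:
I(f) = -2*f
J = 10 (J = -5 + 1*(5*3) = -5 + 1*15 = -5 + 15 = 10)
v(h) = 1
I(-35)*v(J) = -2*(-35)*1 = 70*1 = 70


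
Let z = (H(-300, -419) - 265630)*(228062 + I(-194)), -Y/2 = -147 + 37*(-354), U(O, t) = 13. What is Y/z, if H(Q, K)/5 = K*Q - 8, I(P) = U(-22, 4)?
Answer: 883/2758415075 ≈ 3.2011e-7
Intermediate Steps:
I(P) = 13
H(Q, K) = -40 + 5*K*Q (H(Q, K) = 5*(K*Q - 8) = 5*(-8 + K*Q) = -40 + 5*K*Q)
Y = 26490 (Y = -2*(-147 + 37*(-354)) = -2*(-147 - 13098) = -2*(-13245) = 26490)
z = 82752452250 (z = ((-40 + 5*(-419)*(-300)) - 265630)*(228062 + 13) = ((-40 + 628500) - 265630)*228075 = (628460 - 265630)*228075 = 362830*228075 = 82752452250)
Y/z = 26490/82752452250 = 26490*(1/82752452250) = 883/2758415075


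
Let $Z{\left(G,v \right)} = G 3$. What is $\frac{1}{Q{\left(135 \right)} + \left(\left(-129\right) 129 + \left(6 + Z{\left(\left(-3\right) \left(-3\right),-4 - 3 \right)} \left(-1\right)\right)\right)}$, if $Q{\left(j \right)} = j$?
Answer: $- \frac{1}{16527} \approx -6.0507 \cdot 10^{-5}$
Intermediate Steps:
$Z{\left(G,v \right)} = 3 G$
$\frac{1}{Q{\left(135 \right)} + \left(\left(-129\right) 129 + \left(6 + Z{\left(\left(-3\right) \left(-3\right),-4 - 3 \right)} \left(-1\right)\right)\right)} = \frac{1}{135 - \left(16635 - 3 \left(\left(-3\right) \left(-3\right)\right) \left(-1\right)\right)} = \frac{1}{135 - \left(16635 - 3 \cdot 9 \left(-1\right)\right)} = \frac{1}{135 + \left(-16641 + \left(6 + 27 \left(-1\right)\right)\right)} = \frac{1}{135 + \left(-16641 + \left(6 - 27\right)\right)} = \frac{1}{135 - 16662} = \frac{1}{-16527} = - \frac{1}{16527}$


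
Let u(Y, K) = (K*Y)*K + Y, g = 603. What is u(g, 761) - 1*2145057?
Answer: 347065509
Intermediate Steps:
u(Y, K) = Y + Y*K**2 (u(Y, K) = Y*K**2 + Y = Y + Y*K**2)
u(g, 761) - 1*2145057 = 603*(1 + 761**2) - 1*2145057 = 603*(1 + 579121) - 2145057 = 603*579122 - 2145057 = 349210566 - 2145057 = 347065509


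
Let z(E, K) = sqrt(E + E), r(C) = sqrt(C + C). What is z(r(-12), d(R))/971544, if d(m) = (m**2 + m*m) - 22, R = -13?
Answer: 6**(1/4)*sqrt(I)/485772 ≈ 2.2782e-6 + 2.2782e-6*I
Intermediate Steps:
d(m) = -22 + 2*m**2 (d(m) = (m**2 + m**2) - 22 = 2*m**2 - 22 = -22 + 2*m**2)
r(C) = sqrt(2)*sqrt(C) (r(C) = sqrt(2*C) = sqrt(2)*sqrt(C))
z(E, K) = sqrt(2)*sqrt(E) (z(E, K) = sqrt(2*E) = sqrt(2)*sqrt(E))
z(r(-12), d(R))/971544 = (sqrt(2)*sqrt(sqrt(2)*sqrt(-12)))/971544 = (sqrt(2)*sqrt(sqrt(2)*(2*I*sqrt(3))))*(1/971544) = (sqrt(2)*sqrt(2*I*sqrt(6)))*(1/971544) = (sqrt(2)*(2**(3/4)*3**(1/4)*sqrt(I)))*(1/971544) = (2*6**(1/4)*sqrt(I))*(1/971544) = 6**(1/4)*sqrt(I)/485772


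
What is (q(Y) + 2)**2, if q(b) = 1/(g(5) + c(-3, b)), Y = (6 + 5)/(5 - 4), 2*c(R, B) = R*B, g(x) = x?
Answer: 1936/529 ≈ 3.6597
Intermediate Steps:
c(R, B) = B*R/2 (c(R, B) = (R*B)/2 = (B*R)/2 = B*R/2)
Y = 11 (Y = 11/1 = 11*1 = 11)
q(b) = 1/(5 - 3*b/2) (q(b) = 1/(5 + (1/2)*b*(-3)) = 1/(5 - 3*b/2))
(q(Y) + 2)**2 = (2/(10 - 3*11) + 2)**2 = (2/(10 - 33) + 2)**2 = (2/(-23) + 2)**2 = (2*(-1/23) + 2)**2 = (-2/23 + 2)**2 = (44/23)**2 = 1936/529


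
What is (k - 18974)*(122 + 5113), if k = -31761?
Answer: -265597725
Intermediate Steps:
(k - 18974)*(122 + 5113) = (-31761 - 18974)*(122 + 5113) = -50735*5235 = -265597725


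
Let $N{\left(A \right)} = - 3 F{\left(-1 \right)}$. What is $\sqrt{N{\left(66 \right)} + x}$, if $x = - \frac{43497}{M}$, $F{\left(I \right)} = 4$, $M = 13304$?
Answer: $\frac{i \sqrt{675660270}}{6652} \approx 3.9076 i$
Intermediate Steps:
$x = - \frac{43497}{13304} \approx -3.2695$
$N{\left(A \right)} = -12$ ($N{\left(A \right)} = \left(-3\right) 4 = -12$)
$\sqrt{N{\left(66 \right)} + x} = \sqrt{-12 - \frac{43497}{13304}} = \sqrt{- \frac{203145}{13304}} = \frac{i \sqrt{675660270}}{6652}$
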